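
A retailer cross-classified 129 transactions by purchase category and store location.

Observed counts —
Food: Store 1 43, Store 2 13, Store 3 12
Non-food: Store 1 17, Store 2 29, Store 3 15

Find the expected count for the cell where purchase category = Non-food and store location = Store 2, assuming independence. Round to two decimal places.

19.86

Row total (Non-food) = 61; column total (Store 2) = 42; grand total N = 129.
Expected count = (row total × column total) / N = 61 × 42 / 129 = 19.86.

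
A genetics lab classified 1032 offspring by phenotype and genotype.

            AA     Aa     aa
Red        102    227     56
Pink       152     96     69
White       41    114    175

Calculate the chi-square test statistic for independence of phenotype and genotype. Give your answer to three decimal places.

Row totals: 385, 317, 330. Column totals: 295, 437, 300. Grand total N = 1032.
Expected counts (row total × column total / N):
  Red, AA: 385×295/1032 = 110.0533
  Red, Aa: 385×437/1032 = 163.0281
  Red, aa: 385×300/1032 = 111.9186
  Pink, AA: 317×295/1032 = 90.6153
  Pink, Aa: 317×437/1032 = 134.2335
  Pink, aa: 317×300/1032 = 92.1512
  White, AA: 330×295/1032 = 94.3314
  White, Aa: 330×437/1032 = 139.7384
  White, aa: 330×300/1032 = 95.9302
Contributions (O − E)²/E:
  (102 − 110.0533)²/110.0533 = 0.5893
  (227 − 163.0281)²/163.0281 = 25.1024
  (56 − 111.9186)²/111.9186 = 27.9390
  (152 − 90.6153)²/90.6153 = 41.5833
  (96 − 134.2335)²/134.2335 = 10.8900
  (69 − 92.1512)²/92.1512 = 5.8163
  (41 − 94.3314)²/94.3314 = 30.1516
  (114 − 139.7384)²/139.7384 = 4.7408
  (175 − 95.9302)²/95.9302 = 65.1727
χ² = 0.5893 + 25.1024 + 27.9390 + 41.5833 + 10.8900 + 5.8163 + 30.1516 + 4.7408 + 65.1727 = 211.985

211.985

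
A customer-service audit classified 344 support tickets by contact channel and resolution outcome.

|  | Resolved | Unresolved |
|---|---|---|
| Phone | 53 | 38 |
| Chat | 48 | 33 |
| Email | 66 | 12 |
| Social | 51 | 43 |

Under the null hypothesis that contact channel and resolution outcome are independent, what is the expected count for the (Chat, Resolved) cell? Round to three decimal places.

Row total (Chat) = 81; column total (Resolved) = 218; grand total N = 344.
Expected count = (row total × column total) / N = 81 × 218 / 344 = 51.331.

51.331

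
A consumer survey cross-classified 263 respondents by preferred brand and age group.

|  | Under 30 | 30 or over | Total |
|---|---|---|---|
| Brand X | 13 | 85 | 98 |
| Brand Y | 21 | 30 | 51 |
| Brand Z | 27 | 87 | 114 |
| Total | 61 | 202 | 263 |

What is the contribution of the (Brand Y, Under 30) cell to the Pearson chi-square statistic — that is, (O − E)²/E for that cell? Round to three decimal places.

7.110

Row total (Brand Y) = 51; column total (Under 30) = 61; N = 263.
Expected count E = 51 × 61 / 263 = 11.8289.
Contribution = (O − E)²/E = (21 − 11.8289)² / 11.8289 = 7.110.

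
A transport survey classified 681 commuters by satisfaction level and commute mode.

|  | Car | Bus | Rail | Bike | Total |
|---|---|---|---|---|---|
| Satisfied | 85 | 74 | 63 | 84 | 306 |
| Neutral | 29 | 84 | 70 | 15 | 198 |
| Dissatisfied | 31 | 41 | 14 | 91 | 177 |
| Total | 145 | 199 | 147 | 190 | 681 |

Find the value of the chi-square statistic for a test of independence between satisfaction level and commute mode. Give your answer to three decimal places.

125.304

Grand total N = 681.
Expected counts (row total × column total / N):
  Satisfied, Car: 306×145/681 = 65.1542
  Satisfied, Bus: 306×199/681 = 89.4185
  Satisfied, Rail: 306×147/681 = 66.0529
  Satisfied, Bike: 306×190/681 = 85.3744
  Neutral, Car: 198×145/681 = 42.1586
  Neutral, Bus: 198×199/681 = 57.8590
  Neutral, Rail: 198×147/681 = 42.7401
  Neutral, Bike: 198×190/681 = 55.2423
  Dissatisfied, Car: 177×145/681 = 37.6872
  Dissatisfied, Bus: 177×199/681 = 51.7225
  Dissatisfied, Rail: 177×147/681 = 38.2070
  Dissatisfied, Bike: 177×190/681 = 49.3833
Contributions (O − E)²/E:
  (85 − 65.1542)²/65.1542 = 6.0450
  (74 − 89.4185)²/89.4185 = 2.6586
  (63 − 66.0529)²/66.0529 = 0.1411
  (84 − 85.3744)²/85.3744 = 0.0221
  (29 − 42.1586)²/42.1586 = 4.1071
  (84 − 57.8590)²/57.8590 = 11.8106
  (70 − 42.7401)²/42.7401 = 17.3865
  (15 − 55.2423)²/55.2423 = 29.3153
  (31 − 37.6872)²/37.6872 = 1.1866
  (41 − 51.7225)²/51.7225 = 2.2229
  (14 − 38.2070)²/38.2070 = 15.3370
  (91 − 49.3833)²/49.3833 = 35.0716
χ² = 6.0450 + 2.6586 + 0.1411 + 0.0221 + 4.1071 + 11.8106 + 17.3865 + 29.3153 + 1.1866 + 2.2229 + 15.3370 + 35.0716 = 125.304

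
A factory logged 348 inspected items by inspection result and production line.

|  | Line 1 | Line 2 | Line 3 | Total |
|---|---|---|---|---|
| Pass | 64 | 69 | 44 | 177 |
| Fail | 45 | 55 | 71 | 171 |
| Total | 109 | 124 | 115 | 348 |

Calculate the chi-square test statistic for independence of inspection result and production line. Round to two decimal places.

11.13

Grand total N = 348.
Expected counts (row total × column total / N):
  Pass, Line 1: 177×109/348 = 55.440
  Pass, Line 2: 177×124/348 = 63.069
  Pass, Line 3: 177×115/348 = 58.491
  Fail, Line 1: 171×109/348 = 53.560
  Fail, Line 2: 171×124/348 = 60.931
  Fail, Line 3: 171×115/348 = 56.509
Contributions (O − E)²/E:
  (64 − 55.440)²/55.440 = 1.3217
  (69 − 63.069)²/63.069 = 0.5578
  (44 − 58.491)²/58.491 = 3.5901
  (45 − 53.560)²/53.560 = 1.3681
  (55 − 60.931)²/60.931 = 0.5773
  (71 − 56.509)²/56.509 = 3.7160
χ² = 1.3217 + 0.5578 + 3.5901 + 1.3681 + 0.5773 + 3.7160 = 11.13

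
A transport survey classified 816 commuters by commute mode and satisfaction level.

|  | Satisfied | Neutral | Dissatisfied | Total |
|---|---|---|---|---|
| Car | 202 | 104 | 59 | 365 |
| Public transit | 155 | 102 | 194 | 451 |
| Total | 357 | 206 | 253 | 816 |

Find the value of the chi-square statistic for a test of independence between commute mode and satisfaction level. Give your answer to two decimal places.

Grand total N = 816.
Expected counts (row total × column total / N):
  Car, Satisfied: 365×357/816 = 159.688
  Car, Neutral: 365×206/816 = 92.145
  Car, Dissatisfied: 365×253/816 = 113.168
  Public transit, Satisfied: 451×357/816 = 197.312
  Public transit, Neutral: 451×206/816 = 113.855
  Public transit, Dissatisfied: 451×253/816 = 139.832
Contributions (O − E)²/E:
  (202 − 159.688)²/159.688 = 11.2113
  (104 − 92.145)²/92.145 = 1.5252
  (59 − 113.168)²/113.168 = 25.9276
  (155 − 197.312)²/197.312 = 9.0735
  (102 − 113.855)²/113.855 = 1.2344
  (194 − 139.832)²/139.832 = 20.9836
χ² = 11.2113 + 1.5252 + 25.9276 + 9.0735 + 1.2344 + 20.9836 = 69.96

69.96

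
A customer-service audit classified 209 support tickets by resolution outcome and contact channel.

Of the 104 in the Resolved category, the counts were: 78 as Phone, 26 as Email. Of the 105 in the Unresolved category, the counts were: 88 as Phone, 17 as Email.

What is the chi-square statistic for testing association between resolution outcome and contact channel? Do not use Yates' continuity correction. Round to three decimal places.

2.481

Row totals: 104, 105. Column totals: 166, 43. Grand total N = 209.
Expected counts (row total × column total / N):
  Resolved, Phone: 104×166/209 = 82.6029
  Resolved, Email: 104×43/209 = 21.3971
  Unresolved, Phone: 105×166/209 = 83.3971
  Unresolved, Email: 105×43/209 = 21.6029
Contributions (O − E)²/E:
  (78 − 82.6029)²/82.6029 = 0.2565
  (26 − 21.3971)²/21.3971 = 0.9902
  (88 − 83.3971)²/83.3971 = 0.2540
  (17 − 21.6029)²/21.6029 = 0.9807
χ² = 0.2565 + 0.9902 + 0.2540 + 0.9807 = 2.481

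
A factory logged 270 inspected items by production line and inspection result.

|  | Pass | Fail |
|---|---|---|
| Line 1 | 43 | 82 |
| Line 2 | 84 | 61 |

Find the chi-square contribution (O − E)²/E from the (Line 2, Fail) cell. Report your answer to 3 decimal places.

Row total (Line 2) = 145; column total (Fail) = 143; N = 270.
Expected count E = 145 × 143 / 270 = 76.7963.
Contribution = (O − E)²/E = (61 − 76.7963)² / 76.7963 = 3.249.

3.249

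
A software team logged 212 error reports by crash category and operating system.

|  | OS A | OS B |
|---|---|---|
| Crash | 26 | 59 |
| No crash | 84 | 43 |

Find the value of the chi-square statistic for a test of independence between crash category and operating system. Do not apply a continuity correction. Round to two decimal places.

25.78

Row totals: 85, 127. Column totals: 110, 102. Grand total N = 212.
Expected counts (row total × column total / N):
  Crash, OS A: 85×110/212 = 44.104
  Crash, OS B: 85×102/212 = 40.896
  No crash, OS A: 127×110/212 = 65.896
  No crash, OS B: 127×102/212 = 61.104
Contributions (O − E)²/E:
  (26 − 44.104)²/44.104 = 7.4314
  (59 − 40.896)²/40.896 = 8.0143
  (84 − 65.896)²/65.896 = 4.9738
  (43 − 61.104)²/61.104 = 5.3639
χ² = 7.4314 + 8.0143 + 4.9738 + 5.3639 = 25.78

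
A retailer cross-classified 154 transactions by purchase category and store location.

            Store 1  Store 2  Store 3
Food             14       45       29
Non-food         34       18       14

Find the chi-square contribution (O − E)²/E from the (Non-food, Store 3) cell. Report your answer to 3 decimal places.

1.064

Row total (Non-food) = 66; column total (Store 3) = 43; N = 154.
Expected count E = 66 × 43 / 154 = 18.4286.
Contribution = (O − E)²/E = (14 − 18.4286)² / 18.4286 = 1.064.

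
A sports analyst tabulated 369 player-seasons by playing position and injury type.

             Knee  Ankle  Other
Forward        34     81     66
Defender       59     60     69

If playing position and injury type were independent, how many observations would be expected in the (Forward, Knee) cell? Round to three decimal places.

45.618

Row total (Forward) = 181; column total (Knee) = 93; grand total N = 369.
Expected count = (row total × column total) / N = 181 × 93 / 369 = 45.618.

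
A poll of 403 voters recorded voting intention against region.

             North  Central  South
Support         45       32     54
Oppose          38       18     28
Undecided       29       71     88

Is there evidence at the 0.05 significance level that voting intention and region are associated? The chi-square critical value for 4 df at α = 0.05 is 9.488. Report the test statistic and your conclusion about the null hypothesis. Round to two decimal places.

31.30; reject H₀

Row totals: 131, 84, 188. Column totals: 112, 121, 170. Grand total N = 403.
Expected counts (row total × column total / N):
  Support, North: 131×112/403 = 36.407
  Support, Central: 131×121/403 = 39.333
  Support, South: 131×170/403 = 55.261
  Oppose, North: 84×112/403 = 23.345
  Oppose, Central: 84×121/403 = 25.221
  Oppose, South: 84×170/403 = 35.434
  Undecided, North: 188×112/403 = 52.248
  Undecided, Central: 188×121/403 = 56.447
  Undecided, South: 188×170/403 = 79.305
Contributions (O − E)²/E:
  (45 − 36.407)²/36.407 = 2.0282
  (32 − 39.333)²/39.333 = 1.3671
  (54 − 55.261)²/55.261 = 0.0288
  (38 − 23.345)²/23.345 = 9.1998
  (18 − 25.221)²/25.221 = 2.0674
  (28 − 35.434)²/35.434 = 1.5596
  (29 − 52.248)²/52.248 = 10.3443
  (71 − 56.447)²/56.447 = 3.7520
  (88 − 79.305)²/79.305 = 0.9533
χ² = 2.0282 + 1.3671 + 0.0288 + 9.1998 + 2.0674 + 1.5596 + 10.3443 + 3.7520 + 0.9533 = 31.30
df = (3−1)(3−1) = 4. Since 31.30 > 9.488, reject the null hypothesis of independence at α = 0.05.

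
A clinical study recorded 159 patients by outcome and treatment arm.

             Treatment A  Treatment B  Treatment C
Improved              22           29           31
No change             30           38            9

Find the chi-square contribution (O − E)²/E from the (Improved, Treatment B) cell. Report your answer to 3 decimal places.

0.893

Row total (Improved) = 82; column total (Treatment B) = 67; N = 159.
Expected count E = 82 × 67 / 159 = 34.5535.
Contribution = (O − E)²/E = (29 − 34.5535)² / 34.5535 = 0.893.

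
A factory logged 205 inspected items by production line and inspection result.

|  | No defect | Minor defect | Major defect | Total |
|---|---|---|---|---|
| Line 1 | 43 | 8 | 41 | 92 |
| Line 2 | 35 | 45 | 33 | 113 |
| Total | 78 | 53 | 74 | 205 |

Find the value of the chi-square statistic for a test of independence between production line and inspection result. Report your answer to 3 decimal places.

25.633

Grand total N = 205.
Expected counts (row total × column total / N):
  Line 1, No defect: 92×78/205 = 35.0049
  Line 1, Minor defect: 92×53/205 = 23.7854
  Line 1, Major defect: 92×74/205 = 33.2098
  Line 2, No defect: 113×78/205 = 42.9951
  Line 2, Minor defect: 113×53/205 = 29.2146
  Line 2, Major defect: 113×74/205 = 40.7902
Contributions (O − E)²/E:
  (43 − 35.0049)²/35.0049 = 1.8261
  (8 − 23.7854)²/23.7854 = 10.4761
  (41 − 33.2098)²/33.2098 = 1.8274
  (35 − 42.9951)²/42.9951 = 1.4867
  (45 − 29.2146)²/29.2146 = 8.5293
  (33 − 40.7902)²/40.7902 = 1.4878
χ² = 1.8261 + 10.4761 + 1.8274 + 1.4867 + 8.5293 + 1.4878 = 25.633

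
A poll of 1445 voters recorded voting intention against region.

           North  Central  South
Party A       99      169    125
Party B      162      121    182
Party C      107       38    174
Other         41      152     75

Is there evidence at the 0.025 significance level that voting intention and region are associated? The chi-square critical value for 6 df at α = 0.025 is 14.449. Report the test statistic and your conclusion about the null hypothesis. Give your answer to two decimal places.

167.86; reject H₀

Row totals: 393, 465, 319, 268. Column totals: 409, 480, 556. Grand total N = 1445.
Expected counts (row total × column total / N):
  Party A, North: 393×409/1445 = 111.237
  Party A, Central: 393×480/1445 = 130.547
  Party A, South: 393×556/1445 = 151.217
  Party B, North: 465×409/1445 = 131.616
  Party B, Central: 465×480/1445 = 154.464
  Party B, South: 465×556/1445 = 178.920
  Party C, North: 319×409/1445 = 90.291
  Party C, Central: 319×480/1445 = 105.965
  Party C, South: 319×556/1445 = 122.743
  Other, North: 268×409/1445 = 75.856
  Other, Central: 268×480/1445 = 89.024
  Other, South: 268×556/1445 = 103.120
Contributions (O − E)²/E:
  (99 − 111.237)²/111.237 = 1.3462
  (169 − 130.547)²/130.547 = 11.3264
  (125 − 151.217)²/151.217 = 4.5453
  (162 − 131.616)²/131.616 = 7.0142
  (121 − 154.464)²/154.464 = 7.2498
  (182 − 178.920)²/178.920 = 0.0530
  (107 − 90.291)²/90.291 = 3.0921
  (38 − 105.965)²/105.965 = 43.5921
  (174 − 122.743)²/122.743 = 21.4047
  (41 − 75.856)²/75.856 = 16.0164
  (152 − 89.024)²/89.024 = 44.5495
  (75 − 103.120)²/103.120 = 7.6681
χ² = 1.3462 + 11.3264 + 4.5453 + 7.0142 + 7.2498 + 0.0530 + 3.0921 + 43.5921 + 21.4047 + 16.0164 + 44.5495 + 7.6681 = 167.86
df = (4−1)(3−1) = 6. Since 167.86 > 14.449, reject the null hypothesis of independence at α = 0.025.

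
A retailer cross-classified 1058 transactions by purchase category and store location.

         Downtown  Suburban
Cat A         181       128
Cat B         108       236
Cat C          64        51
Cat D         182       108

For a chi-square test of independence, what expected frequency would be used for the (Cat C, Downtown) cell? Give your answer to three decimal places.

58.152

Row total (Cat C) = 115; column total (Downtown) = 535; grand total N = 1058.
Expected count = (row total × column total) / N = 115 × 535 / 1058 = 58.152.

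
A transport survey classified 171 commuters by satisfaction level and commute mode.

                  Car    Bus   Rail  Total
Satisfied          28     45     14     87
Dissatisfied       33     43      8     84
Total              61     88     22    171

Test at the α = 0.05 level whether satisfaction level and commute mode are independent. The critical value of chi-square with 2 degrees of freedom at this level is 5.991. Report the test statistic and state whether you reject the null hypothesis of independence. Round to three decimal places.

2.040; fail to reject H₀

Grand total N = 171.
Expected counts (row total × column total / N):
  Satisfied, Car: 87×61/171 = 31.0351
  Satisfied, Bus: 87×88/171 = 44.7719
  Satisfied, Rail: 87×22/171 = 11.1930
  Dissatisfied, Car: 84×61/171 = 29.9649
  Dissatisfied, Bus: 84×88/171 = 43.2281
  Dissatisfied, Rail: 84×22/171 = 10.8070
Contributions (O − E)²/E:
  (28 − 31.0351)²/31.0351 = 0.2968
  (45 − 44.7719)²/44.7719 = 0.0012
  (14 − 11.1930)²/11.1930 = 0.7039
  (33 − 29.9649)²/29.9649 = 0.3074
  (43 − 43.2281)²/43.2281 = 0.0012
  (8 − 10.8070)²/10.8070 = 0.7291
χ² = 0.2968 + 0.0012 + 0.7039 + 0.3074 + 0.0012 + 0.7291 = 2.040
df = (2−1)(3−1) = 2. Since 2.040 < 5.991, fail to reject the null hypothesis of independence at α = 0.05.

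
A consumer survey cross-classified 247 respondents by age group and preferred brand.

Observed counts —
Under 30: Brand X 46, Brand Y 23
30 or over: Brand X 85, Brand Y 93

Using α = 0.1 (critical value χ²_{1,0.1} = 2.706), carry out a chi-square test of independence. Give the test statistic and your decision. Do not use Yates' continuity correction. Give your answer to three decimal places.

7.142; reject H₀

Row totals: 69, 178. Column totals: 131, 116. Grand total N = 247.
Expected counts (row total × column total / N):
  Under 30, Brand X: 69×131/247 = 36.5951
  Under 30, Brand Y: 69×116/247 = 32.4049
  30 or over, Brand X: 178×131/247 = 94.4049
  30 or over, Brand Y: 178×116/247 = 83.5951
Contributions (O − E)²/E:
  (46 − 36.5951)²/36.5951 = 2.4170
  (23 − 32.4049)²/32.4049 = 2.7296
  (85 − 94.4049)²/94.4049 = 0.9369
  (93 − 83.5951)²/83.5951 = 1.0581
χ² = 2.4170 + 2.7296 + 0.9369 + 1.0581 = 7.142
df = (2−1)(2−1) = 1. Since 7.142 > 2.706, reject the null hypothesis of independence at α = 0.1.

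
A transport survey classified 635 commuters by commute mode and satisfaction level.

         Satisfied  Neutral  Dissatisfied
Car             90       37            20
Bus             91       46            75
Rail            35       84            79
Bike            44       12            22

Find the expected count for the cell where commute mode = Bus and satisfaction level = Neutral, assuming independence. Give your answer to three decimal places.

59.761

Row total (Bus) = 212; column total (Neutral) = 179; grand total N = 635.
Expected count = (row total × column total) / N = 212 × 179 / 635 = 59.761.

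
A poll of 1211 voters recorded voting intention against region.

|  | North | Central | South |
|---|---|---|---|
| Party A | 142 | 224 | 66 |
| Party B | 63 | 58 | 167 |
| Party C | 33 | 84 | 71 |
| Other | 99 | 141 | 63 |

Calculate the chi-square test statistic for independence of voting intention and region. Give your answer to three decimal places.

179.508

Row totals: 432, 288, 188, 303. Column totals: 337, 507, 367. Grand total N = 1211.
Expected counts (row total × column total / N):
  Party A, North: 432×337/1211 = 120.2180
  Party A, Central: 432×507/1211 = 180.8621
  Party A, South: 432×367/1211 = 130.9199
  Party B, North: 288×337/1211 = 80.1453
  Party B, Central: 288×507/1211 = 120.5747
  Party B, South: 288×367/1211 = 87.2799
  Party C, North: 188×337/1211 = 52.3171
  Party C, Central: 188×507/1211 = 78.7085
  Party C, South: 188×367/1211 = 56.9744
  Other, North: 303×337/1211 = 84.3196
  Other, Central: 303×507/1211 = 126.8547
  Other, South: 303×367/1211 = 91.8258
Contributions (O − E)²/E:
  (142 − 120.2180)²/120.2180 = 3.9466
  (224 − 180.8621)²/180.8621 = 10.2889
  (66 − 130.9199)²/130.9199 = 32.1922
  (63 − 80.1453)²/80.1453 = 3.6679
  (58 − 120.5747)²/120.5747 = 32.4744
  (167 − 87.2799)²/87.2799 = 72.8151
  (33 − 52.3171)²/52.3171 = 7.1325
  (84 − 78.7085)²/78.7085 = 0.3557
  (71 − 56.9744)²/56.9744 = 3.4527
  (99 − 84.3196)²/84.3196 = 2.5559
  (141 − 126.8547)²/126.8547 = 1.5773
  (63 − 91.8258)²/91.8258 = 9.0489
χ² = 3.9466 + 10.2889 + 32.1922 + 3.6679 + 32.4744 + 72.8151 + 7.1325 + 0.3557 + 3.4527 + 2.5559 + 1.5773 + 9.0489 = 179.508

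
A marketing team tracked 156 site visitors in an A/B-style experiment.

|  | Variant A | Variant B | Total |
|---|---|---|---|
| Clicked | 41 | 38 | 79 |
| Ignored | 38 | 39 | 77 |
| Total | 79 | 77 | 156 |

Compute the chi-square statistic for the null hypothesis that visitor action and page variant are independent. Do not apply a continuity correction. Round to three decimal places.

Grand total N = 156.
Expected counts (row total × column total / N):
  Clicked, Variant A: 79×79/156 = 40.0064
  Clicked, Variant B: 79×77/156 = 38.9936
  Ignored, Variant A: 77×79/156 = 38.9936
  Ignored, Variant B: 77×77/156 = 38.0064
Contributions (O − E)²/E:
  (41 − 40.0064)²/40.0064 = 0.0247
  (38 − 38.9936)²/38.9936 = 0.0253
  (38 − 38.9936)²/38.9936 = 0.0253
  (39 − 38.0064)²/38.0064 = 0.0260
χ² = 0.0247 + 0.0253 + 0.0253 + 0.0260 = 0.101

0.101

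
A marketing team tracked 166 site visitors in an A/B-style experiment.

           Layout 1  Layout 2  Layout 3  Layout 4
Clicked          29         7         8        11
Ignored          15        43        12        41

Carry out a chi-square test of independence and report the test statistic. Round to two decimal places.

Row totals: 55, 111. Column totals: 44, 50, 20, 52. Grand total N = 166.
Expected counts (row total × column total / N):
  Clicked, Layout 1: 55×44/166 = 14.578
  Clicked, Layout 2: 55×50/166 = 16.566
  Clicked, Layout 3: 55×20/166 = 6.627
  Clicked, Layout 4: 55×52/166 = 17.229
  Ignored, Layout 1: 111×44/166 = 29.422
  Ignored, Layout 2: 111×50/166 = 33.434
  Ignored, Layout 3: 111×20/166 = 13.373
  Ignored, Layout 4: 111×52/166 = 34.771
Contributions (O − E)²/E:
  (29 − 14.578)²/14.578 = 14.2677
  (7 − 16.566)²/16.566 = 5.5239
  (8 − 6.627)²/6.627 = 0.2845
  (11 − 17.229)²/17.229 = 2.2520
  (15 − 29.422)²/29.422 = 7.0693
  (43 − 33.434)²/33.434 = 2.7370
  (12 − 13.373)²/13.373 = 0.1410
  (41 − 34.771)²/34.771 = 1.1159
χ² = 14.2677 + 5.5239 + 0.2845 + 2.2520 + 7.0693 + 2.7370 + 0.1410 + 1.1159 = 33.39

33.39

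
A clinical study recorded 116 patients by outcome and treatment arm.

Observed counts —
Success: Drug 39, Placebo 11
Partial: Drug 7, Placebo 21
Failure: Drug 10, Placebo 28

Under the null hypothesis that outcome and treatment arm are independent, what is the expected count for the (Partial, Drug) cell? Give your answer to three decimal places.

Row total (Partial) = 28; column total (Drug) = 56; grand total N = 116.
Expected count = (row total × column total) / N = 28 × 56 / 116 = 13.517.

13.517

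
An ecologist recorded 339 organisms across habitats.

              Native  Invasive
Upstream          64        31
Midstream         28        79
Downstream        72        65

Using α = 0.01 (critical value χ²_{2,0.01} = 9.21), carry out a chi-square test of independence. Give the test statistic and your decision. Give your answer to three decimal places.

35.810; reject H₀

Row totals: 95, 107, 137. Column totals: 164, 175. Grand total N = 339.
Expected counts (row total × column total / N):
  Upstream, Native: 95×164/339 = 45.9587
  Upstream, Invasive: 95×175/339 = 49.0413
  Midstream, Native: 107×164/339 = 51.7640
  Midstream, Invasive: 107×175/339 = 55.2360
  Downstream, Native: 137×164/339 = 66.2773
  Downstream, Invasive: 137×175/339 = 70.7227
Contributions (O − E)²/E:
  (64 − 45.9587)²/45.9587 = 7.0822
  (31 − 49.0413)²/49.0413 = 6.6370
  (28 − 51.7640)²/51.7640 = 10.9097
  (79 − 55.2360)²/55.2360 = 10.2239
  (72 − 66.2773)²/66.2773 = 0.4941
  (65 − 70.7227)²/70.7227 = 0.4631
χ² = 7.0822 + 6.6370 + 10.9097 + 10.2239 + 0.4941 + 0.4631 = 35.810
df = (3−1)(2−1) = 2. Since 35.810 > 9.21, reject the null hypothesis of independence at α = 0.01.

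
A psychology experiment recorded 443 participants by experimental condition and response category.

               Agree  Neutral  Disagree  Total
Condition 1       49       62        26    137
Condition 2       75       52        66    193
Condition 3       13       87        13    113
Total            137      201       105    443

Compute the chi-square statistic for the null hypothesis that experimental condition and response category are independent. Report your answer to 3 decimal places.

75.447

Grand total N = 443.
Expected counts (row total × column total / N):
  Condition 1, Agree: 137×137/443 = 42.3679
  Condition 1, Neutral: 137×201/443 = 62.1603
  Condition 1, Disagree: 137×105/443 = 32.4718
  Condition 2, Agree: 193×137/443 = 59.6862
  Condition 2, Neutral: 193×201/443 = 87.5688
  Condition 2, Disagree: 193×105/443 = 45.7449
  Condition 3, Agree: 113×137/443 = 34.9458
  Condition 3, Neutral: 113×201/443 = 51.2709
  Condition 3, Disagree: 113×105/443 = 26.7833
Contributions (O − E)²/E:
  (49 − 42.3679)²/42.3679 = 1.0382
  (62 − 62.1603)²/62.1603 = 0.0004
  (26 − 32.4718)²/32.4718 = 1.2899
  (75 − 59.6862)²/59.6862 = 3.9291
  (52 − 87.5688)²/87.5688 = 14.4474
  (66 − 45.7449)²/45.7449 = 8.9686
  (13 − 34.9458)²/34.9458 = 13.7819
  (87 − 51.2709)²/51.2709 = 24.8985
  (13 − 26.7833)²/26.7833 = 7.0932
χ² = 1.0382 + 0.0004 + 1.2899 + 3.9291 + 14.4474 + 8.9686 + 13.7819 + 24.8985 + 7.0932 = 75.447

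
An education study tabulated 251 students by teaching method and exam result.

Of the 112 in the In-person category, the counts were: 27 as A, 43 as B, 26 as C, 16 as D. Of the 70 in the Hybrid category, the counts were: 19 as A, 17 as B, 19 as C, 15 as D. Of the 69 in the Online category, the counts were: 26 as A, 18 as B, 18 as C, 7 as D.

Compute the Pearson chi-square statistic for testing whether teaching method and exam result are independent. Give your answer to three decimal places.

9.665

Row totals: 112, 70, 69. Column totals: 72, 78, 63, 38. Grand total N = 251.
Expected counts (row total × column total / N):
  In-person, A: 112×72/251 = 32.1275
  In-person, B: 112×78/251 = 34.8048
  In-person, C: 112×63/251 = 28.1116
  In-person, D: 112×38/251 = 16.9562
  Hybrid, A: 70×72/251 = 20.0797
  Hybrid, B: 70×78/251 = 21.7530
  Hybrid, C: 70×63/251 = 17.5697
  Hybrid, D: 70×38/251 = 10.5976
  Online, A: 69×72/251 = 19.7928
  Online, B: 69×78/251 = 21.4422
  Online, C: 69×63/251 = 17.3187
  Online, D: 69×38/251 = 10.4462
Contributions (O − E)²/E:
  (27 − 32.1275)²/32.1275 = 0.8183
  (43 − 34.8048)²/34.8048 = 1.9297
  (26 − 28.1116)²/28.1116 = 0.1586
  (16 − 16.9562)²/16.9562 = 0.0539
  (19 − 20.0797)²/20.0797 = 0.0581
  (17 − 21.7530)²/21.7530 = 1.0385
  (19 − 17.5697)²/17.5697 = 0.1164
  (15 − 10.5976)²/10.5976 = 1.8288
  (26 − 19.7928)²/19.7928 = 1.9466
  (18 − 21.4422)²/21.4422 = 0.5526
  (18 − 17.3187)²/17.3187 = 0.0268
  (7 − 10.4462)²/10.4462 = 1.1369
χ² = 0.8183 + 1.9297 + 0.1586 + 0.0539 + 0.0581 + 1.0385 + 0.1164 + 1.8288 + 1.9466 + 0.5526 + 0.0268 + 1.1369 = 9.665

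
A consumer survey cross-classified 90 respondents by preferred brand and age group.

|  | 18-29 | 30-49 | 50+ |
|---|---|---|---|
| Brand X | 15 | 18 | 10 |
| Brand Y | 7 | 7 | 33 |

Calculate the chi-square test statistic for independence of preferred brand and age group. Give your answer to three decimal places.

Row totals: 43, 47. Column totals: 22, 25, 43. Grand total N = 90.
Expected counts (row total × column total / N):
  Brand X, 18-29: 43×22/90 = 10.5111
  Brand X, 30-49: 43×25/90 = 11.9444
  Brand X, 50+: 43×43/90 = 20.5444
  Brand Y, 18-29: 47×22/90 = 11.4889
  Brand Y, 30-49: 47×25/90 = 13.0556
  Brand Y, 50+: 47×43/90 = 22.4556
Contributions (O − E)²/E:
  (15 − 10.5111)²/10.5111 = 1.9170
  (18 − 11.9444)²/11.9444 = 3.0701
  (10 − 20.5444)²/20.5444 = 5.4119
  (7 − 11.4889)²/11.4889 = 1.7539
  (7 − 13.0556)²/13.0556 = 2.8088
  (33 − 22.4556)²/22.4556 = 4.9513
χ² = 1.9170 + 3.0701 + 5.4119 + 1.7539 + 2.8088 + 4.9513 = 19.913

19.913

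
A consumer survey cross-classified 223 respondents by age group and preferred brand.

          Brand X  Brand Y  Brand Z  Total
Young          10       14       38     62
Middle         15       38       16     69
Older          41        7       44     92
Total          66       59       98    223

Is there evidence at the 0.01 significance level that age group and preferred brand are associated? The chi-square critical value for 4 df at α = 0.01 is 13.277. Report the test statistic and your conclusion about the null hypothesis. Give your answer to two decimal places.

57.59; reject H₀

Grand total N = 223.
Expected counts (row total × column total / N):
  Young, Brand X: 62×66/223 = 18.3498
  Young, Brand Y: 62×59/223 = 16.4036
  Young, Brand Z: 62×98/223 = 27.2466
  Middle, Brand X: 69×66/223 = 20.4215
  Middle, Brand Y: 69×59/223 = 18.2556
  Middle, Brand Z: 69×98/223 = 30.3229
  Older, Brand X: 92×66/223 = 27.2287
  Older, Brand Y: 92×59/223 = 24.3408
  Older, Brand Z: 92×98/223 = 40.4305
Contributions (O − E)²/E:
  (10 − 18.3498)²/18.3498 = 3.7995
  (14 − 16.4036)²/16.4036 = 0.3522
  (38 − 27.2466)²/27.2466 = 4.2440
  (15 − 20.4215)²/20.4215 = 1.4393
  (38 − 18.2556)²/18.2556 = 21.3546
  (16 − 30.3229)²/30.3229 = 6.7654
  (41 − 27.2287)²/27.2287 = 6.9650
  (7 − 24.3408)²/24.3408 = 12.3539
  (44 − 40.4305)²/40.4305 = 0.3151
χ² = 3.7995 + 0.3522 + 4.2440 + 1.4393 + 21.3546 + 6.7654 + 6.9650 + 12.3539 + 0.3151 = 57.59
df = (3−1)(3−1) = 4. Since 57.59 > 13.277, reject the null hypothesis of independence at α = 0.01.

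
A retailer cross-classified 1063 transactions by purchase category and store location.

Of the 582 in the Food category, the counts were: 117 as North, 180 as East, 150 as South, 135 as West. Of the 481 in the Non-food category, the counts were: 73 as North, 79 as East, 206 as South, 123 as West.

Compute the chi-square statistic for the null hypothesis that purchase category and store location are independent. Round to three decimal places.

49.796

Row totals: 582, 481. Column totals: 190, 259, 356, 258. Grand total N = 1063.
Expected counts (row total × column total / N):
  Food, North: 582×190/1063 = 104.02634
  Food, East: 582×259/1063 = 141.80433
  Food, South: 582×356/1063 = 194.91251
  Food, West: 582×258/1063 = 141.25682
  Non-food, North: 481×190/1063 = 85.97366
  Non-food, East: 481×259/1063 = 117.19567
  Non-food, South: 481×356/1063 = 161.08749
  Non-food, West: 481×258/1063 = 116.74318
Contributions (O − E)²/E:
  (117 − 104.02634)²/104.02634 = 1.6180
  (180 − 141.80433)²/141.80433 = 10.2882
  (150 − 194.91251)²/194.91251 = 10.3489
  (135 − 141.25682)²/141.25682 = 0.2771
  (73 − 85.97366)²/85.97366 = 1.9578
  (79 − 117.19567)²/117.19567 = 12.4485
  (206 − 161.08749)²/161.08749 = 12.5220
  (123 − 116.74318)²/116.74318 = 0.3353
χ² = 1.6180 + 10.2882 + 10.3489 + 0.2771 + 1.9578 + 12.4485 + 12.5220 + 0.3353 = 49.796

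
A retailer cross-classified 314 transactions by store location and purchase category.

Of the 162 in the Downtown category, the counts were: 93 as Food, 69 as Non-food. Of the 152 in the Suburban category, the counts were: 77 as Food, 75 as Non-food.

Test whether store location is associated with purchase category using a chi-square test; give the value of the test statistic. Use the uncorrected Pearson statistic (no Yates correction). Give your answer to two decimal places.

Row totals: 162, 152. Column totals: 170, 144. Grand total N = 314.
Expected counts (row total × column total / N):
  Downtown, Food: 162×170/314 = 87.707
  Downtown, Non-food: 162×144/314 = 74.293
  Suburban, Food: 152×170/314 = 82.293
  Suburban, Non-food: 152×144/314 = 69.707
Contributions (O − E)²/E:
  (93 − 87.707)²/87.707 = 0.3194
  (69 − 74.293)²/74.293 = 0.3771
  (77 − 82.293)²/82.293 = 0.3404
  (75 − 69.707)²/69.707 = 0.4019
χ² = 0.3194 + 0.3771 + 0.3404 + 0.4019 = 1.44

1.44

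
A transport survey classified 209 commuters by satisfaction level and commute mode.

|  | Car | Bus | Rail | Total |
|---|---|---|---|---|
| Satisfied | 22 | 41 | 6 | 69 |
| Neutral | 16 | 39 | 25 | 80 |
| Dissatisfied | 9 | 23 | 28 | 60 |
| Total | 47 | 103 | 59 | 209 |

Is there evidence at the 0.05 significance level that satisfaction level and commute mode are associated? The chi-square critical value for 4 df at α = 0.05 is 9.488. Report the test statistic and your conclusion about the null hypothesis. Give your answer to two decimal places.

Grand total N = 209.
Expected counts (row total × column total / N):
  Satisfied, Car: 69×47/209 = 15.517
  Satisfied, Bus: 69×103/209 = 34.005
  Satisfied, Rail: 69×59/209 = 19.478
  Neutral, Car: 80×47/209 = 17.990
  Neutral, Bus: 80×103/209 = 39.426
  Neutral, Rail: 80×59/209 = 22.584
  Dissatisfied, Car: 60×47/209 = 13.493
  Dissatisfied, Bus: 60×103/209 = 29.569
  Dissatisfied, Rail: 60×59/209 = 16.938
Contributions (O − E)²/E:
  (22 − 15.517)²/15.517 = 2.7086
  (41 − 34.005)²/34.005 = 1.4389
  (6 − 19.478)²/19.478 = 9.3262
  (16 − 17.990)²/17.990 = 0.2201
  (39 − 39.426)²/39.426 = 0.0046
  (25 − 22.584)²/22.584 = 0.2585
  (9 − 13.493)²/13.493 = 1.4961
  (23 − 29.569)²/29.569 = 1.4594
  (28 − 16.938)²/16.938 = 7.2245
χ² = 2.7086 + 1.4389 + 9.3262 + 0.2201 + 0.0046 + 0.2585 + 1.4961 + 1.4594 + 7.2245 = 24.14
df = (3−1)(3−1) = 4. Since 24.14 > 9.488, reject the null hypothesis of independence at α = 0.05.

24.14; reject H₀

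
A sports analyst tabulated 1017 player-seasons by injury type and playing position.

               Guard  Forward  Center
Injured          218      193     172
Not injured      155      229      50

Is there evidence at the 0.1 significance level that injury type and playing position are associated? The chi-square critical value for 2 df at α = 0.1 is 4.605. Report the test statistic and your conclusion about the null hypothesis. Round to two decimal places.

60.22; reject H₀

Row totals: 583, 434. Column totals: 373, 422, 222. Grand total N = 1017.
Expected counts (row total × column total / N):
  Injured, Guard: 583×373/1017 = 213.824
  Injured, Forward: 583×422/1017 = 241.913
  Injured, Center: 583×222/1017 = 127.263
  Not injured, Guard: 434×373/1017 = 159.176
  Not injured, Forward: 434×422/1017 = 180.087
  Not injured, Center: 434×222/1017 = 94.737
Contributions (O − E)²/E:
  (218 − 213.824)²/213.824 = 0.0816
  (193 − 241.913)²/241.913 = 9.8898
  (172 − 127.263)²/127.263 = 15.7265
  (155 − 159.176)²/159.176 = 0.1096
  (229 − 180.087)²/180.087 = 13.2851
  (50 − 94.737)²/94.737 = 21.1258
χ² = 0.0816 + 9.8898 + 15.7265 + 0.1096 + 13.2851 + 21.1258 = 60.22
df = (2−1)(3−1) = 2. Since 60.22 > 4.605, reject the null hypothesis of independence at α = 0.1.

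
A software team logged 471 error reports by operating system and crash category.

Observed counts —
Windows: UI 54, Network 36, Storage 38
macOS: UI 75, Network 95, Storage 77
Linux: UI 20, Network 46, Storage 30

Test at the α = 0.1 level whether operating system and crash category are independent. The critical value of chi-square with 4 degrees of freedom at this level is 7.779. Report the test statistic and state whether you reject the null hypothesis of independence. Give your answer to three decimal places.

Row totals: 128, 247, 96. Column totals: 149, 177, 145. Grand total N = 471.
Expected counts (row total × column total / N):
  Windows, UI: 128×149/471 = 40.4926
  Windows, Network: 128×177/471 = 48.1019
  Windows, Storage: 128×145/471 = 39.4055
  macOS, UI: 247×149/471 = 78.1380
  macOS, Network: 247×177/471 = 92.8217
  macOS, Storage: 247×145/471 = 76.0403
  Linux, UI: 96×149/471 = 30.3694
  Linux, Network: 96×177/471 = 36.0764
  Linux, Storage: 96×145/471 = 29.5541
Contributions (O − E)²/E:
  (54 − 40.4926)²/40.4926 = 4.5058
  (36 − 48.1019)²/48.1019 = 3.0447
  (38 − 39.4055)²/39.4055 = 0.0501
  (75 − 78.1380)²/78.1380 = 0.1260
  (95 − 92.8217)²/92.8217 = 0.0511
  (77 − 76.0403)²/76.0403 = 0.0121
  (20 − 30.3694)²/30.3694 = 3.5406
  (46 − 36.0764)²/36.0764 = 2.7297
  (30 − 29.5541)²/29.5541 = 0.0067
χ² = 4.5058 + 3.0447 + 0.0501 + 0.1260 + 0.0511 + 0.0121 + 3.5406 + 2.7297 + 0.0067 = 14.067
df = (3−1)(3−1) = 4. Since 14.067 > 7.779, reject the null hypothesis of independence at α = 0.1.

14.067; reject H₀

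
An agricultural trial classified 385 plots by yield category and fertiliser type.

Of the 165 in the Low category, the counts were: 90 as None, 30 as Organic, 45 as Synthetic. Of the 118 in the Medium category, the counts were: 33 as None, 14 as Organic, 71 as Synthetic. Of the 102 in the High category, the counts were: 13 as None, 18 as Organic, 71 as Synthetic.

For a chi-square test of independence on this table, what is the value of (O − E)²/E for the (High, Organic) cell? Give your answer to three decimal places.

0.151

Row total (High) = 102; column total (Organic) = 62; N = 385.
Expected count E = 102 × 62 / 385 = 16.4260.
Contribution = (O − E)²/E = (18 − 16.4260)² / 16.4260 = 0.151.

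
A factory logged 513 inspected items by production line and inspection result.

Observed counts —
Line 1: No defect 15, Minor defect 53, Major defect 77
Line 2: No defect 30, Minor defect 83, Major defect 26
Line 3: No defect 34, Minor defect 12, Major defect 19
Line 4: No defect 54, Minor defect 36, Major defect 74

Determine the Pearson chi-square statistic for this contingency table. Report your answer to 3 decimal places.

Row totals: 145, 139, 65, 164. Column totals: 133, 184, 196. Grand total N = 513.
Expected counts (row total × column total / N):
  Line 1, No defect: 145×133/513 = 37.5926
  Line 1, Minor defect: 145×184/513 = 52.0078
  Line 1, Major defect: 145×196/513 = 55.3996
  Line 2, No defect: 139×133/513 = 36.0370
  Line 2, Minor defect: 139×184/513 = 49.8558
  Line 2, Major defect: 139×196/513 = 53.1072
  Line 3, No defect: 65×133/513 = 16.8519
  Line 3, Minor defect: 65×184/513 = 23.3138
  Line 3, Major defect: 65×196/513 = 24.8343
  Line 4, No defect: 164×133/513 = 42.5185
  Line 4, Minor defect: 164×184/513 = 58.8226
  Line 4, Major defect: 164×196/513 = 62.6589
Contributions (O − E)²/E:
  (15 − 37.5926)²/37.5926 = 13.5778
  (53 − 52.0078)²/52.0078 = 0.0189
  (77 − 55.3996)²/55.3996 = 8.4220
  (30 − 36.0370)²/36.0370 = 1.0113
  (83 − 49.8558)²/49.8558 = 22.0343
  (26 − 53.1072)²/53.1072 = 13.8362
  (34 − 16.8519)²/16.8519 = 17.4495
  (12 − 23.3138)²/23.3138 = 5.4904
  (19 − 24.8343)²/24.8343 = 1.3706
  (54 − 42.5185)²/42.5185 = 3.1004
  (36 − 58.8226)²/58.8226 = 8.8549
  (74 − 62.6589)²/62.6589 = 2.0527
χ² = 13.5778 + 0.0189 + 8.4220 + 1.0113 + 22.0343 + 13.8362 + 17.4495 + 5.4904 + 1.3706 + 3.1004 + 8.8549 + 2.0527 = 97.219

97.219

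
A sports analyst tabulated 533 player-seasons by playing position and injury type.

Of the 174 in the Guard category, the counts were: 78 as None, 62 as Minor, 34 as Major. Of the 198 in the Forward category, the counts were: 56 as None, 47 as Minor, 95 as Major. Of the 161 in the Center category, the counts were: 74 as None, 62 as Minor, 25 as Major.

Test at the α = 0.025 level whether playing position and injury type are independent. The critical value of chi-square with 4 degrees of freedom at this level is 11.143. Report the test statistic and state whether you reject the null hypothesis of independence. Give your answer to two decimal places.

56.58; reject H₀

Row totals: 174, 198, 161. Column totals: 208, 171, 154. Grand total N = 533.
Expected counts (row total × column total / N):
  Guard, None: 174×208/533 = 67.902
  Guard, Minor: 174×171/533 = 55.824
  Guard, Major: 174×154/533 = 50.274
  Forward, None: 198×208/533 = 77.268
  Forward, Minor: 198×171/533 = 63.523
  Forward, Major: 198×154/533 = 57.208
  Center, None: 161×208/533 = 62.829
  Center, Minor: 161×171/533 = 51.653
  Center, Major: 161×154/533 = 46.518
Contributions (O − E)²/E:
  (78 − 67.902)²/67.902 = 1.5017
  (62 − 55.824)²/55.824 = 0.6833
  (34 − 50.274)²/50.274 = 5.2680
  (56 − 77.268)²/77.268 = 5.8540
  (47 − 63.523)²/63.523 = 4.2978
  (95 − 57.208)²/57.208 = 24.9657
  (74 − 62.829)²/62.829 = 1.9862
  (62 − 51.653)²/51.653 = 2.0727
  (25 − 46.518)²/46.518 = 9.9537
χ² = 1.5017 + 0.6833 + 5.2680 + 5.8540 + 4.2978 + 24.9657 + 1.9862 + 2.0727 + 9.9537 = 56.58
df = (3−1)(3−1) = 4. Since 56.58 > 11.143, reject the null hypothesis of independence at α = 0.025.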